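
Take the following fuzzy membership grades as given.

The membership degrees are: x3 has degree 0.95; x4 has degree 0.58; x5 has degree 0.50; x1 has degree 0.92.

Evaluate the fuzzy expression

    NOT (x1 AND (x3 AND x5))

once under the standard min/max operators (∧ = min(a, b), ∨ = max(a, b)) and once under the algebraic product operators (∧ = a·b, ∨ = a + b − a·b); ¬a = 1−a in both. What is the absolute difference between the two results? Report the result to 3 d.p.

Under standard min/max:
  x3 AND x5 = min(a, b) on (0.95, 0.50) = 0.50
  x1 AND (x3 AND x5) = min(a, b) on (0.92, 0.50) = 0.50
  NOT (x1 AND (x3 AND x5)) = 1 − 0.50 = 0.50
  → value = 0.5000
Under algebraic product:
  x3 AND x5 = a·b on (0.9500, 0.5000) = 0.4750
  x1 AND (x3 AND x5) = a·b on (0.9200, 0.4750) = 0.4370
  NOT (x1 AND (x3 AND x5)) = 1 − 0.4370 = 0.5630
  → value = 0.5630
|0.5000 − 0.5630| = 0.063

0.063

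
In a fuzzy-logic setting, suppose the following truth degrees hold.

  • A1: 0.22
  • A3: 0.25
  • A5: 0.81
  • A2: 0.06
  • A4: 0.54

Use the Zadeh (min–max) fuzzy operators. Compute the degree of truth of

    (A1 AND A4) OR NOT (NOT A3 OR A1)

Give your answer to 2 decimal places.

A1 AND A4 = min(a, b) on (0.22, 0.54) = 0.22
NOT A3 = 1 − 0.25 = 0.75
NOT A3 OR A1 = max(a, b) on (0.75, 0.22) = 0.75
NOT (NOT A3 OR A1) = 1 − 0.75 = 0.25
(A1 AND A4) OR NOT (NOT A3 OR A1) = max(a, b) on (0.22, 0.25) = 0.25

0.25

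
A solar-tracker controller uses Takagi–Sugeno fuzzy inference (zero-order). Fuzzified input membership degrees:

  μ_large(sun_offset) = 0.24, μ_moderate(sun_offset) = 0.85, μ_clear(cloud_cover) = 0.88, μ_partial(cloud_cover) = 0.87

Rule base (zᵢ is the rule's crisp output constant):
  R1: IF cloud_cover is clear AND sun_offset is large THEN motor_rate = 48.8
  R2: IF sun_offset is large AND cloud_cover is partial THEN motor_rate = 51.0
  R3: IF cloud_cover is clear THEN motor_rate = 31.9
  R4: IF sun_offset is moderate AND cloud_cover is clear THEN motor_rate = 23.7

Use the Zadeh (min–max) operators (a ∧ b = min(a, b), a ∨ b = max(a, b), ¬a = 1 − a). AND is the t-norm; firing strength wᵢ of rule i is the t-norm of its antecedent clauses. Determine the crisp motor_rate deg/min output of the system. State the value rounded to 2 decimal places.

R1 (z=48.8): clear=0.88, large=0.24; AND[min(a, b)] → w = 0.24
R2 (z=51.0): large=0.24, partial=0.87; AND[min(a, b)] → w = 0.24
R3 (z=31.9): clear=0.88 → w = 0.88
R4 (z=23.7): moderate=0.85, clear=0.88; AND[min(a, b)] → w = 0.85
Weighted average = (0.24·48.8 + 0.24·51.0 + 0.88·31.9 + 0.85·23.7) / (0.24 + 0.24 + 0.88 + 0.85)
  = 72.1690 / 2.2100 = 32.66

32.66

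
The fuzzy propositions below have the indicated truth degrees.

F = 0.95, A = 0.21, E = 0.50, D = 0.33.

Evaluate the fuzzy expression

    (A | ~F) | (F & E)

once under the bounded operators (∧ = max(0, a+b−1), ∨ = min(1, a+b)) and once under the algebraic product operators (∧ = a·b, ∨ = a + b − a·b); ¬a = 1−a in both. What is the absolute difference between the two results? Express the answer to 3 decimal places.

0.104

Under bounded:
  ~F = 1 − 0.95 = 0.05
  A | ~F = min(1, a+b) on (0.21, 0.05) = 0.26
  F & E = max(0, a+b−1) on (0.95, 0.50) = 0.45
  (A | ~F) | (F & E) = min(1, a+b) on (0.26, 0.45) = 0.71
  → value = 0.7100
Under algebraic product:
  ~F = 1 − 0.9500 = 0.0500
  A | ~F = a + b − a·b on (0.2100, 0.0500) = 0.2495
  F & E = a·b on (0.9500, 0.5000) = 0.4750
  (A | ~F) | (F & E) = a + b − a·b on (0.2495, 0.4750) = 0.6060
  → value = 0.6060
|0.7100 − 0.6060| = 0.104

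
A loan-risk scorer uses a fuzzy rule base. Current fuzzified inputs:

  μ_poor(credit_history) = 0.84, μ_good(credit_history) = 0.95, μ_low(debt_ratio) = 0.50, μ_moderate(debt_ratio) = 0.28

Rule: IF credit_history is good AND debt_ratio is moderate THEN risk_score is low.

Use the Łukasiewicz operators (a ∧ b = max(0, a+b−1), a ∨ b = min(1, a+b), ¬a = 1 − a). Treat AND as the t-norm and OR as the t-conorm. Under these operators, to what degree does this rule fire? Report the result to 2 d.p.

firing strength: good=0.95, moderate=0.28; AND[max(0, a+b−1)] → w = 0.23

0.23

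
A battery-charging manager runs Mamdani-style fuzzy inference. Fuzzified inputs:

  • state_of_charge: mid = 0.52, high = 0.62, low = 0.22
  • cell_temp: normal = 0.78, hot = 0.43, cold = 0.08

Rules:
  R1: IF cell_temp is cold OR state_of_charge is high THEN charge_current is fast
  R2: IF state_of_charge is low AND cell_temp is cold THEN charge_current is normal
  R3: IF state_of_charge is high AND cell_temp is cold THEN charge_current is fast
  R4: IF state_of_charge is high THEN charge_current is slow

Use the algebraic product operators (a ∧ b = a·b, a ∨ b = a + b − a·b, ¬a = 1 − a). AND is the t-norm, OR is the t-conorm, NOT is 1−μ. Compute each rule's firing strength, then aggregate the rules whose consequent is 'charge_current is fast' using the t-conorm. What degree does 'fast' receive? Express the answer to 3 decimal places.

0.668

R1: cold=0.08, high=0.62; OR[a + b − a·b] → w = 0.6504
R2: low=0.22, cold=0.08; AND[a·b] → w = 0.0176
R3: high=0.62, cold=0.08; AND[a·b] → w = 0.0496
R4: high=0.62 → w = 0.6200
Rules with consequent 'fast': {R1, R3} → strengths 0.6504, 0.0496
Aggregate via t-conorm [a + b − a·b]: 0.6677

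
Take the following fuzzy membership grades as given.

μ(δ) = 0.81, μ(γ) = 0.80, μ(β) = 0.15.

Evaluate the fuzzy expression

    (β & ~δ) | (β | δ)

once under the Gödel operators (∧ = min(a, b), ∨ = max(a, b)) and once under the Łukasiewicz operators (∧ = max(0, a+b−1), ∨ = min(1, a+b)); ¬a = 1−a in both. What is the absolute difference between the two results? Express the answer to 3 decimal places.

Under Gödel:
  ~δ = 1 − 0.81 = 0.19
  β & ~δ = min(a, b) on (0.15, 0.19) = 0.15
  β | δ = max(a, b) on (0.15, 0.81) = 0.81
  (β & ~δ) | (β | δ) = max(a, b) on (0.15, 0.81) = 0.81
  → value = 0.8100
Under Łukasiewicz:
  ~δ = 1 − 0.81 = 0.19
  β & ~δ = max(0, a+b−1) on (0.15, 0.19) = 0.00
  β | δ = min(1, a+b) on (0.15, 0.81) = 0.96
  (β & ~δ) | (β | δ) = min(1, a+b) on (0.00, 0.96) = 0.96
  → value = 0.9600
|0.8100 − 0.9600| = 0.150

0.150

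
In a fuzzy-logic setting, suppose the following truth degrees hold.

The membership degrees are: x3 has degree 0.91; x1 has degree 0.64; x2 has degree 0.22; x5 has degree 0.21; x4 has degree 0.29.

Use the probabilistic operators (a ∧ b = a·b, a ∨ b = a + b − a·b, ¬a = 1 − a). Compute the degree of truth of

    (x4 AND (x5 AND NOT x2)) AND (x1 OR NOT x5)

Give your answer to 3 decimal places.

0.044

NOT x2 = 1 − 0.2200 = 0.7800
x5 AND NOT x2 = a·b on (0.2100, 0.7800) = 0.1638
x4 AND (x5 AND NOT x2) = a·b on (0.2900, 0.1638) = 0.0475
NOT x5 = 1 − 0.2100 = 0.7900
x1 OR NOT x5 = a + b − a·b on (0.6400, 0.7900) = 0.9244
(x4 AND (x5 AND NOT x2)) AND (x1 OR NOT x5) = a·b on (0.0475, 0.9244) = 0.0439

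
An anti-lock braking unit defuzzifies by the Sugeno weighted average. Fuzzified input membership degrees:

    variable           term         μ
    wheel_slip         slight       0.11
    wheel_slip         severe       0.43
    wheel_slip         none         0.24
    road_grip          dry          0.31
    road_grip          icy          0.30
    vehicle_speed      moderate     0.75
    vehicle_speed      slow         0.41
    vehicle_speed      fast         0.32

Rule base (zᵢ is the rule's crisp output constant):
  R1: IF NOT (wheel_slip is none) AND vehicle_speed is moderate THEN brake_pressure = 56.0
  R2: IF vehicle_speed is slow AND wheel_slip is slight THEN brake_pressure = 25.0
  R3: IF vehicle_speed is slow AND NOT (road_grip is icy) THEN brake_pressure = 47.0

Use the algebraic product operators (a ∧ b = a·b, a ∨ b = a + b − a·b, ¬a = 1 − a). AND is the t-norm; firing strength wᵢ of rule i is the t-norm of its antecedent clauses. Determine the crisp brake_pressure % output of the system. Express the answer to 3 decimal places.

51.587

R1 (z=56.0): ¬none=1−0.24=0.76, moderate=0.75; AND[a·b] → w = 0.5700
R2 (z=25.0): slow=0.41, slight=0.11; AND[a·b] → w = 0.0451
R3 (z=47.0): slow=0.41, ¬icy=1−0.30=0.70; AND[a·b] → w = 0.2870
Weighted average = (0.5700·56.0 + 0.0451·25.0 + 0.2870·47.0) / (0.5700 + 0.0451 + 0.2870)
  = 46.5365 / 0.9021 = 51.587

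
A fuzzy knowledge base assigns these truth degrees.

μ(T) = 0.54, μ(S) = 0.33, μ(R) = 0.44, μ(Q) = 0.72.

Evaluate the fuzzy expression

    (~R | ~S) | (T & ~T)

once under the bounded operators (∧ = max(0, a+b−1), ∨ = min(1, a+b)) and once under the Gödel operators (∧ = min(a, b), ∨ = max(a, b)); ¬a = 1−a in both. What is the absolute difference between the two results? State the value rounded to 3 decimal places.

0.330

Under bounded:
  ~R = 1 − 0.44 = 0.56
  ~S = 1 − 0.33 = 0.67
  ~R | ~S = min(1, a+b) on (0.56, 0.67) = 1.00
  ~T = 1 − 0.54 = 0.46
  T & ~T = max(0, a+b−1) on (0.54, 0.46) = 0.00
  (~R | ~S) | (T & ~T) = min(1, a+b) on (1.00, 0.00) = 1.00
  → value = 1.0000
Under Gödel:
  ~R = 1 − 0.44 = 0.56
  ~S = 1 − 0.33 = 0.67
  ~R | ~S = max(a, b) on (0.56, 0.67) = 0.67
  ~T = 1 − 0.54 = 0.46
  T & ~T = min(a, b) on (0.54, 0.46) = 0.46
  (~R | ~S) | (T & ~T) = max(a, b) on (0.67, 0.46) = 0.67
  → value = 0.6700
|1.0000 − 0.6700| = 0.330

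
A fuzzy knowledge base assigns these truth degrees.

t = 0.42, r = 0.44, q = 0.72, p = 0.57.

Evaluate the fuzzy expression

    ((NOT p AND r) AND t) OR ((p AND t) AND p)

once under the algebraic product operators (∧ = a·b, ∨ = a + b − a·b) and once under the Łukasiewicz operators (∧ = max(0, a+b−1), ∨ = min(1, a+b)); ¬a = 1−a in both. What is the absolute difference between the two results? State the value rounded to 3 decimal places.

Under algebraic product:
  NOT p = 1 − 0.5700 = 0.4300
  NOT p AND r = a·b on (0.4300, 0.4400) = 0.1892
  (NOT p AND r) AND t = a·b on (0.1892, 0.4200) = 0.0795
  p AND t = a·b on (0.5700, 0.4200) = 0.2394
  (p AND t) AND p = a·b on (0.2394, 0.5700) = 0.1365
  ((NOT p AND r) AND t) OR ((p AND t) AND p) = a + b − a·b on (0.0795, 0.1365) = 0.2051
  → value = 0.2051
Under Łukasiewicz:
  NOT p = 1 − 0.57 = 0.43
  NOT p AND r = max(0, a+b−1) on (0.43, 0.44) = 0.00
  (NOT p AND r) AND t = max(0, a+b−1) on (0.00, 0.42) = 0.00
  p AND t = max(0, a+b−1) on (0.57, 0.42) = 0.00
  (p AND t) AND p = max(0, a+b−1) on (0.00, 0.57) = 0.00
  ((NOT p AND r) AND t) OR ((p AND t) AND p) = min(1, a+b) on (0.00, 0.00) = 0.00
  → value = 0.0000
|0.2051 − 0.0000| = 0.205

0.205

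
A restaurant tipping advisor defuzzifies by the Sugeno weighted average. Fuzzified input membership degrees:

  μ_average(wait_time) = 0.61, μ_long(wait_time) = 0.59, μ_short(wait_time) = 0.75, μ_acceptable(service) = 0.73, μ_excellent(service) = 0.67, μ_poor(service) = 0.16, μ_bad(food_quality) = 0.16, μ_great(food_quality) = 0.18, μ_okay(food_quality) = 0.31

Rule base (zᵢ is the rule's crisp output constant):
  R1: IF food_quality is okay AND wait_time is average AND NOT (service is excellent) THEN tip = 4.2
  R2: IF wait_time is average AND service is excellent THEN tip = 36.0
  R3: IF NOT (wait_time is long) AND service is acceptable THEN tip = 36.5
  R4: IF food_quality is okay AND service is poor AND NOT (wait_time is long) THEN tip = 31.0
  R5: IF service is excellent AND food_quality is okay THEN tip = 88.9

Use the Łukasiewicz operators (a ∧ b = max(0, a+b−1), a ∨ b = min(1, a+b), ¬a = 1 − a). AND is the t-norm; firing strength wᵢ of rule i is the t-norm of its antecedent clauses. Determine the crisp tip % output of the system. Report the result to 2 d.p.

36.17

R1 (z=4.2): okay=0.31, average=0.61, ¬excellent=1−0.67=0.33; AND[max(0, a+b−1)] → w = 0.00
R2 (z=36.0): average=0.61, excellent=0.67; AND[max(0, a+b−1)] → w = 0.28
R3 (z=36.5): ¬long=1−0.59=0.41, acceptable=0.73; AND[max(0, a+b−1)] → w = 0.14
R4 (z=31.0): okay=0.31, poor=0.16, ¬long=1−0.59=0.41; AND[max(0, a+b−1)] → w = 0.00
R5 (z=88.9): excellent=0.67, okay=0.31; AND[max(0, a+b−1)] → w = 0.00
Weighted average = (0.00·4.2 + 0.28·36.0 + 0.14·36.5 + 0.00·31.0 + 0.00·88.9) / (0.00 + 0.28 + 0.14 + 0.00 + 0.00)
  = 15.1900 / 0.4200 = 36.17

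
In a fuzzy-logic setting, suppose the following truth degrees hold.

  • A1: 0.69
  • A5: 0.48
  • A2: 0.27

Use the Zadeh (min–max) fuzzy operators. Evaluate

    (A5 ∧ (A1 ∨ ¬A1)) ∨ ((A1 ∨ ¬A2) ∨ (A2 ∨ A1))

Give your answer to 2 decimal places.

0.73

¬A1 = 1 − 0.69 = 0.31
A1 ∨ ¬A1 = max(a, b) on (0.69, 0.31) = 0.69
A5 ∧ (A1 ∨ ¬A1) = min(a, b) on (0.48, 0.69) = 0.48
¬A2 = 1 − 0.27 = 0.73
A1 ∨ ¬A2 = max(a, b) on (0.69, 0.73) = 0.73
A2 ∨ A1 = max(a, b) on (0.27, 0.69) = 0.69
(A1 ∨ ¬A2) ∨ (A2 ∨ A1) = max(a, b) on (0.73, 0.69) = 0.73
(A5 ∧ (A1 ∨ ¬A1)) ∨ ((A1 ∨ ¬A2) ∨ (A2 ∨ A1)) = max(a, b) on (0.48, 0.73) = 0.73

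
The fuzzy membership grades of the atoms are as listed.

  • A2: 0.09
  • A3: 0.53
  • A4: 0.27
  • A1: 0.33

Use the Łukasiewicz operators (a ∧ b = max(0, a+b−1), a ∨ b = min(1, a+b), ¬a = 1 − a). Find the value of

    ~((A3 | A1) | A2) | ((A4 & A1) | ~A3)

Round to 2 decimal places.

A3 | A1 = min(1, a+b) on (0.53, 0.33) = 0.86
(A3 | A1) | A2 = min(1, a+b) on (0.86, 0.09) = 0.95
~((A3 | A1) | A2) = 1 − 0.95 = 0.05
A4 & A1 = max(0, a+b−1) on (0.27, 0.33) = 0.00
~A3 = 1 − 0.53 = 0.47
(A4 & A1) | ~A3 = min(1, a+b) on (0.00, 0.47) = 0.47
~((A3 | A1) | A2) | ((A4 & A1) | ~A3) = min(1, a+b) on (0.05, 0.47) = 0.52

0.52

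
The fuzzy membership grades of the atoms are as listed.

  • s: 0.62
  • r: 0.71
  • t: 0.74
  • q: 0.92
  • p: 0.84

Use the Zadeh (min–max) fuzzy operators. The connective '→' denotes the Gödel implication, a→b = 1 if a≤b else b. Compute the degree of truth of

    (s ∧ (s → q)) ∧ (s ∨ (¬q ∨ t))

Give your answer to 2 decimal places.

0.62

s → q  [Gödel: 1 if a≤b else b] with a=0.62, b=0.92 → 1.00
s ∧ (s → q) = min(a, b) on (0.62, 1.00) = 0.62
¬q = 1 − 0.92 = 0.08
¬q ∨ t = max(a, b) on (0.08, 0.74) = 0.74
s ∨ (¬q ∨ t) = max(a, b) on (0.62, 0.74) = 0.74
(s ∧ (s → q)) ∧ (s ∨ (¬q ∨ t)) = min(a, b) on (0.62, 0.74) = 0.62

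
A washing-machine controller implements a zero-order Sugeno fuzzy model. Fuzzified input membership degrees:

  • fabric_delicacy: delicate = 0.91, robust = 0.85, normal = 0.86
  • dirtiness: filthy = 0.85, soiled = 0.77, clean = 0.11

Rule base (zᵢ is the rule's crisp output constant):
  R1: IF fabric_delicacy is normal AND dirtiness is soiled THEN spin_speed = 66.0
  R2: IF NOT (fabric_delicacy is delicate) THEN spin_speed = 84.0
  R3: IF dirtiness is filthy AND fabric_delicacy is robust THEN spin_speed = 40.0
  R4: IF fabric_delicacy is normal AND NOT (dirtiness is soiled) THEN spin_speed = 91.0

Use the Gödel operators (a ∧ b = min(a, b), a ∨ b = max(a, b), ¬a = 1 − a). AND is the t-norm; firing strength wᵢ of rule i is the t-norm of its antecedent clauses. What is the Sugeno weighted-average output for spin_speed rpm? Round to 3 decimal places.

58.407

R1 (z=66.0): normal=0.86, soiled=0.77; AND[min(a, b)] → w = 0.77
R2 (z=84.0): ¬delicate=1−0.91=0.09 → w = 0.09
R3 (z=40.0): filthy=0.85, robust=0.85; AND[min(a, b)] → w = 0.85
R4 (z=91.0): normal=0.86, ¬soiled=1−0.77=0.23; AND[min(a, b)] → w = 0.23
Weighted average = (0.77·66.0 + 0.09·84.0 + 0.85·40.0 + 0.23·91.0) / (0.77 + 0.09 + 0.85 + 0.23)
  = 113.3100 / 1.9400 = 58.407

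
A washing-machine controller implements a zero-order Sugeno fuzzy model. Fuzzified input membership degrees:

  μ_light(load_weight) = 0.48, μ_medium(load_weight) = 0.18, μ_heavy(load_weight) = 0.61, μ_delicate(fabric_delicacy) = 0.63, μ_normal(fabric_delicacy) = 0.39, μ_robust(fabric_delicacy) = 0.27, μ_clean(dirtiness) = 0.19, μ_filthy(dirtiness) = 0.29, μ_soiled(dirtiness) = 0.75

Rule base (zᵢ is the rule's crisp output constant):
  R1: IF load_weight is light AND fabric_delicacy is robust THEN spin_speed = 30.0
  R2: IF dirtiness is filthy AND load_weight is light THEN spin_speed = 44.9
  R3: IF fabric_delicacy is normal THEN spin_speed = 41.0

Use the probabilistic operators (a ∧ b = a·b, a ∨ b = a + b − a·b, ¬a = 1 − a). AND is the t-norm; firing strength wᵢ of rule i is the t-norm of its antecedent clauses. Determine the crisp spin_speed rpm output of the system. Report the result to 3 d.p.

39.660

R1 (z=30.0): light=0.48, robust=0.27; AND[a·b] → w = 0.1296
R2 (z=44.9): filthy=0.29, light=0.48; AND[a·b] → w = 0.1392
R3 (z=41.0): normal=0.39 → w = 0.3900
Weighted average = (0.1296·30.0 + 0.1392·44.9 + 0.3900·41.0) / (0.1296 + 0.1392 + 0.3900)
  = 26.1281 / 0.6588 = 39.660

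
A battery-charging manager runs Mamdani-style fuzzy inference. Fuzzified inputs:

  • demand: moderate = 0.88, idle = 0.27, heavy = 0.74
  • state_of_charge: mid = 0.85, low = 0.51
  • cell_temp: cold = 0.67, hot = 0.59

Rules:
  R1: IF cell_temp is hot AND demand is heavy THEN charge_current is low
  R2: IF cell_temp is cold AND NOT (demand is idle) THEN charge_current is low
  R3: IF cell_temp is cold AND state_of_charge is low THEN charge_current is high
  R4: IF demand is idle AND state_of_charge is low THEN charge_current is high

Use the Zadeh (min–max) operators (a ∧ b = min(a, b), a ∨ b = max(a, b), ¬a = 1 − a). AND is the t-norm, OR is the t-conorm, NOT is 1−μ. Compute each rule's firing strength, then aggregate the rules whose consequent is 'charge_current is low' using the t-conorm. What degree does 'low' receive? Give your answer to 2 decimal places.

R1: hot=0.59, heavy=0.74; AND[min(a, b)] → w = 0.59
R2: cold=0.67, ¬idle=1−0.27=0.73; AND[min(a, b)] → w = 0.67
R3: cold=0.67, low=0.51; AND[min(a, b)] → w = 0.51
R4: idle=0.27, low=0.51; AND[min(a, b)] → w = 0.27
Rules with consequent 'low': {R1, R2} → strengths 0.59, 0.67
Aggregate via t-conorm [max(a, b)]: 0.67

0.67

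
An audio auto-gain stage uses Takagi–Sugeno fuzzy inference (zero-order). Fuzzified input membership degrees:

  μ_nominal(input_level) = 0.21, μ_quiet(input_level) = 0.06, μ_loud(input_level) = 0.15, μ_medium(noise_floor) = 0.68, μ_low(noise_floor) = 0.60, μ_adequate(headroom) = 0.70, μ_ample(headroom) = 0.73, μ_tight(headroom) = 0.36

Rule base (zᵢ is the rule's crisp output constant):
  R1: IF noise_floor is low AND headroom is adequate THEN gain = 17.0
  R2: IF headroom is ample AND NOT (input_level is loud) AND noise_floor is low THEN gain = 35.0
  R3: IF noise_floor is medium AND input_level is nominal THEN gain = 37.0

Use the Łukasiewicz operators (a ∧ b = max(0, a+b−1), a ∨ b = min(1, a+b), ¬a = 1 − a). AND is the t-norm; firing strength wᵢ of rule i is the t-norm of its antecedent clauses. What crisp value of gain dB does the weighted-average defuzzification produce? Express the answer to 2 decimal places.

23.75

R1 (z=17.0): low=0.60, adequate=0.70; AND[max(0, a+b−1)] → w = 0.30
R2 (z=35.0): ample=0.73, ¬loud=1−0.15=0.85, low=0.60; AND[max(0, a+b−1)] → w = 0.18
R3 (z=37.0): medium=0.68, nominal=0.21; AND[max(0, a+b−1)] → w = 0.00
Weighted average = (0.30·17.0 + 0.18·35.0 + 0.00·37.0) / (0.30 + 0.18 + 0.00)
  = 11.4000 / 0.4800 = 23.75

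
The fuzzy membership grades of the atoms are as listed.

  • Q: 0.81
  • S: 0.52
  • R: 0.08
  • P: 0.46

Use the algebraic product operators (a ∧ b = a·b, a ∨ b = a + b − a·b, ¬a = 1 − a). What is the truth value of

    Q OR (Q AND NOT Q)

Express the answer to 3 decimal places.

0.839

NOT Q = 1 − 0.8100 = 0.1900
Q AND NOT Q = a·b on (0.8100, 0.1900) = 0.1539
Q OR (Q AND NOT Q) = a + b − a·b on (0.8100, 0.1539) = 0.8392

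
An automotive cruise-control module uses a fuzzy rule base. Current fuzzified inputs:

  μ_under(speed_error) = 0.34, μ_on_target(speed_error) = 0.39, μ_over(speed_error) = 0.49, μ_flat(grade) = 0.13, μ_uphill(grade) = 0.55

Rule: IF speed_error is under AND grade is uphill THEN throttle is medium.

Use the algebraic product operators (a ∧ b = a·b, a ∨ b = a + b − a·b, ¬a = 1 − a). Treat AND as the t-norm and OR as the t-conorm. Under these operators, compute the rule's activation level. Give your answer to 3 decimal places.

0.187

firing strength: under=0.34, uphill=0.55; AND[a·b] → w = 0.1870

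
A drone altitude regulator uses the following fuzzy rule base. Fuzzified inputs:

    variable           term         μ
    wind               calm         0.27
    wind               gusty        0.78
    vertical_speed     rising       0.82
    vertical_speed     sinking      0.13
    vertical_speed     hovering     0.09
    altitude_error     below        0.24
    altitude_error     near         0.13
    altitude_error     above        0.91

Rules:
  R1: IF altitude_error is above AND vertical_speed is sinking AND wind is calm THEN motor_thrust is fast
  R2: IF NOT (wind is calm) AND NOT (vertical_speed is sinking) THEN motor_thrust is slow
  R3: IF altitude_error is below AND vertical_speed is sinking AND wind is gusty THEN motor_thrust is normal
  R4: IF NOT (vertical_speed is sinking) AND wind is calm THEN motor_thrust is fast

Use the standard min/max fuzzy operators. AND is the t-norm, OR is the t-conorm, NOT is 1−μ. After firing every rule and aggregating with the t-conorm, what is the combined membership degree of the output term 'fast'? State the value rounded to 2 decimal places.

R1: above=0.91, sinking=0.13, calm=0.27; AND[min(a, b)] → w = 0.13
R2: ¬calm=1−0.27=0.73, ¬sinking=1−0.13=0.87; AND[min(a, b)] → w = 0.73
R3: below=0.24, sinking=0.13, gusty=0.78; AND[min(a, b)] → w = 0.13
R4: ¬sinking=1−0.13=0.87, calm=0.27; AND[min(a, b)] → w = 0.27
Rules with consequent 'fast': {R1, R4} → strengths 0.13, 0.27
Aggregate via t-conorm [max(a, b)]: 0.27

0.27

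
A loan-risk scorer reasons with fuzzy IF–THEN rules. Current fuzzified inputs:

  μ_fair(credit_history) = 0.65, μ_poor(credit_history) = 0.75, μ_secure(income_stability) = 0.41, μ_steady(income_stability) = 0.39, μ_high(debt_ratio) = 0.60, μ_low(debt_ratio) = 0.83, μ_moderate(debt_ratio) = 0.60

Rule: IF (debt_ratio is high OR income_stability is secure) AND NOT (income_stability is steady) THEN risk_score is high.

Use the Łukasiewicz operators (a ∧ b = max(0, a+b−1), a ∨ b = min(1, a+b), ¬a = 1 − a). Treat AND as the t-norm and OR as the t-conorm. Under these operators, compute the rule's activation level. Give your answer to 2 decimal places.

firing strength: (high=0.60 OR secure=0.41) = 1.00; AND[max(0, a+b−1)] with ¬steady=1−0.39=0.61 → w = 0.61

0.61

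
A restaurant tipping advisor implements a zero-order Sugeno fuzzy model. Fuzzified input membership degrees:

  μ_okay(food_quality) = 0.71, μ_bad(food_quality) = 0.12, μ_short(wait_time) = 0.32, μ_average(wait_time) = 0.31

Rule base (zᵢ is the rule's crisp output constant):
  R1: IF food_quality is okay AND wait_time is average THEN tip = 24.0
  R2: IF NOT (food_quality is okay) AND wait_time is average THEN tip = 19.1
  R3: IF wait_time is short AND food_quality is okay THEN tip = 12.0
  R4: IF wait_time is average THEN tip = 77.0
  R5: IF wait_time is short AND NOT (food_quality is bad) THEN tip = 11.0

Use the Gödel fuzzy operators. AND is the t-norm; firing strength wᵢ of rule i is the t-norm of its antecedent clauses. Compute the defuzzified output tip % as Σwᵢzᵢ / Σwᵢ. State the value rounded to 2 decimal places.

28.52

R1 (z=24.0): okay=0.71, average=0.31; AND[min(a, b)] → w = 0.31
R2 (z=19.1): ¬okay=1−0.71=0.29, average=0.31; AND[min(a, b)] → w = 0.29
R3 (z=12.0): short=0.32, okay=0.71; AND[min(a, b)] → w = 0.32
R4 (z=77.0): average=0.31 → w = 0.31
R5 (z=11.0): short=0.32, ¬bad=1−0.12=0.88; AND[min(a, b)] → w = 0.32
Weighted average = (0.31·24.0 + 0.29·19.1 + 0.32·12.0 + 0.31·77.0 + 0.32·11.0) / (0.31 + 0.29 + 0.32 + 0.31 + 0.32)
  = 44.2090 / 1.5500 = 28.52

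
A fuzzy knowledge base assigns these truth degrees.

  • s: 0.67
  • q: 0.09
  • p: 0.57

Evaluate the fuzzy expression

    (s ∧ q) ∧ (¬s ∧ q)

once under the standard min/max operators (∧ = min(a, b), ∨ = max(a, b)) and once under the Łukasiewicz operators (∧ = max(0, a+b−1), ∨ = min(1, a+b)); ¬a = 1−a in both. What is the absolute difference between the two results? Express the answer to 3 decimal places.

Under standard min/max:
  s ∧ q = min(a, b) on (0.67, 0.09) = 0.09
  ¬s = 1 − 0.67 = 0.33
  ¬s ∧ q = min(a, b) on (0.33, 0.09) = 0.09
  (s ∧ q) ∧ (¬s ∧ q) = min(a, b) on (0.09, 0.09) = 0.09
  → value = 0.0900
Under Łukasiewicz:
  s ∧ q = max(0, a+b−1) on (0.67, 0.09) = 0.00
  ¬s = 1 − 0.67 = 0.33
  ¬s ∧ q = max(0, a+b−1) on (0.33, 0.09) = 0.00
  (s ∧ q) ∧ (¬s ∧ q) = max(0, a+b−1) on (0.00, 0.00) = 0.00
  → value = 0.0000
|0.0900 − 0.0000| = 0.090

0.090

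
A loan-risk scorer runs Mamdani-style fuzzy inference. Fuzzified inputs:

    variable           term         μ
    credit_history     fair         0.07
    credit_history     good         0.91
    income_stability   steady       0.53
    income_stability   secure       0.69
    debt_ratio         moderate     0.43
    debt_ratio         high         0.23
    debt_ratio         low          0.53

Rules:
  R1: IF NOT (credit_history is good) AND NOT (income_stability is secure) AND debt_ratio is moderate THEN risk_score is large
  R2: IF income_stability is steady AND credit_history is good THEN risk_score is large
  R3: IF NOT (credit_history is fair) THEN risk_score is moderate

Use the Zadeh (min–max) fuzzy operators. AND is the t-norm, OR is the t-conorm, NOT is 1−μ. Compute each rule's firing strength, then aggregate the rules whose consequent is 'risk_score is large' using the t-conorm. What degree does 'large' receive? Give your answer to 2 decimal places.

0.53

R1: ¬good=1−0.91=0.09, ¬secure=1−0.69=0.31, moderate=0.43; AND[min(a, b)] → w = 0.09
R2: steady=0.53, good=0.91; AND[min(a, b)] → w = 0.53
R3: ¬fair=1−0.07=0.93 → w = 0.93
Rules with consequent 'large': {R1, R2} → strengths 0.09, 0.53
Aggregate via t-conorm [max(a, b)]: 0.53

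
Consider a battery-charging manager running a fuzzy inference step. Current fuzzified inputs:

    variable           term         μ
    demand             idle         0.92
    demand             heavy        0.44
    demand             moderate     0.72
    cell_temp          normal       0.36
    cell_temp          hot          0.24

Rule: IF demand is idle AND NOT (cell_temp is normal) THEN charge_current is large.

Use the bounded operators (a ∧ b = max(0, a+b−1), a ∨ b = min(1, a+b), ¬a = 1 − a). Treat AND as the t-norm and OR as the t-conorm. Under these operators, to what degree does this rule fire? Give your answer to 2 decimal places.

0.56

firing strength: idle=0.92, ¬normal=1−0.36=0.64; AND[max(0, a+b−1)] → w = 0.56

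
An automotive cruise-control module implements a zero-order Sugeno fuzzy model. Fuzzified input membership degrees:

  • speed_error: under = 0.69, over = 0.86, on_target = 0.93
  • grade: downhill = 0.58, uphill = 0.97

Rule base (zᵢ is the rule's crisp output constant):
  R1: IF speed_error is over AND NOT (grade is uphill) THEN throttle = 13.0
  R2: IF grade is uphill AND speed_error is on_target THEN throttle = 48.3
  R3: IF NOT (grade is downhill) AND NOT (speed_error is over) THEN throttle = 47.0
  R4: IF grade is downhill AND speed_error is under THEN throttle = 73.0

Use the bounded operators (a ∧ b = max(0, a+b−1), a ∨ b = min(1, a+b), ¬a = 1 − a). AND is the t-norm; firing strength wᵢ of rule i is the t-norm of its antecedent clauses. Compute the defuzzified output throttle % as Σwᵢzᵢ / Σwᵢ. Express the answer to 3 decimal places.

R1 (z=13.0): over=0.86, ¬uphill=1−0.97=0.03; AND[max(0, a+b−1)] → w = 0.00
R2 (z=48.3): uphill=0.97, on_target=0.93; AND[max(0, a+b−1)] → w = 0.90
R3 (z=47.0): ¬downhill=1−0.58=0.42, ¬over=1−0.86=0.14; AND[max(0, a+b−1)] → w = 0.00
R4 (z=73.0): downhill=0.58, under=0.69; AND[max(0, a+b−1)] → w = 0.27
Weighted average = (0.00·13.0 + 0.90·48.3 + 0.00·47.0 + 0.27·73.0) / (0.00 + 0.90 + 0.00 + 0.27)
  = 63.1800 / 1.1700 = 54.000

54.000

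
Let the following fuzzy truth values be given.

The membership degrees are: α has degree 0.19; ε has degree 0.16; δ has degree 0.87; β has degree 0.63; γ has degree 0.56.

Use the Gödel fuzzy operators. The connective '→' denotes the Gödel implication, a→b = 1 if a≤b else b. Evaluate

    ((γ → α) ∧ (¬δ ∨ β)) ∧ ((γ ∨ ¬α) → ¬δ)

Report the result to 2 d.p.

0.13

γ → α  [Gödel: 1 if a≤b else b] with a=0.56, b=0.19 → 0.19
¬δ = 1 − 0.87 = 0.13
¬δ ∨ β = max(a, b) on (0.13, 0.63) = 0.63
(γ → α) ∧ (¬δ ∨ β) = min(a, b) on (0.19, 0.63) = 0.19
¬α = 1 − 0.19 = 0.81
γ ∨ ¬α = max(a, b) on (0.56, 0.81) = 0.81
¬δ = 1 − 0.87 = 0.13
(γ ∨ ¬α) → ¬δ  [Gödel: 1 if a≤b else b] with a=0.81, b=0.13 → 0.13
((γ → α) ∧ (¬δ ∨ β)) ∧ ((γ ∨ ¬α) → ¬δ) = min(a, b) on (0.19, 0.13) = 0.13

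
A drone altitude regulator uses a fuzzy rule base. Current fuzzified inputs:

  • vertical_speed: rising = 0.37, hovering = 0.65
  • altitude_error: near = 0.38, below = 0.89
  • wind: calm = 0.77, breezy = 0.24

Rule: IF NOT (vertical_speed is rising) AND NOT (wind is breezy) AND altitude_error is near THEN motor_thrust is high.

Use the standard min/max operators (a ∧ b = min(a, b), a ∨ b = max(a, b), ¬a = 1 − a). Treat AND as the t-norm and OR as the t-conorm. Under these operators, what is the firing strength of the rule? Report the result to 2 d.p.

0.38

firing strength: ¬rising=1−0.37=0.63, ¬breezy=1−0.24=0.76, near=0.38; AND[min(a, b)] → w = 0.38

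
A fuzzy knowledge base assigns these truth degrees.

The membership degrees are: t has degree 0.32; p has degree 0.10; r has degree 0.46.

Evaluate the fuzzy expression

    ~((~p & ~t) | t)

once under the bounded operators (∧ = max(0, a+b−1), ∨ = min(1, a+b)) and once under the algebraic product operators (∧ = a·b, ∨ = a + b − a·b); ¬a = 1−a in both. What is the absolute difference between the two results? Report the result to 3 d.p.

Under bounded:
  ~p = 1 − 0.10 = 0.90
  ~t = 1 − 0.32 = 0.68
  ~p & ~t = max(0, a+b−1) on (0.90, 0.68) = 0.58
  (~p & ~t) | t = min(1, a+b) on (0.58, 0.32) = 0.90
  ~((~p & ~t) | t) = 1 − 0.90 = 0.10
  → value = 0.1000
Under algebraic product:
  ~p = 1 − 0.1000 = 0.9000
  ~t = 1 − 0.3200 = 0.6800
  ~p & ~t = a·b on (0.9000, 0.6800) = 0.6120
  (~p & ~t) | t = a + b − a·b on (0.6120, 0.3200) = 0.7362
  ~((~p & ~t) | t) = 1 − 0.7362 = 0.2638
  → value = 0.2638
|0.1000 − 0.2638| = 0.164

0.164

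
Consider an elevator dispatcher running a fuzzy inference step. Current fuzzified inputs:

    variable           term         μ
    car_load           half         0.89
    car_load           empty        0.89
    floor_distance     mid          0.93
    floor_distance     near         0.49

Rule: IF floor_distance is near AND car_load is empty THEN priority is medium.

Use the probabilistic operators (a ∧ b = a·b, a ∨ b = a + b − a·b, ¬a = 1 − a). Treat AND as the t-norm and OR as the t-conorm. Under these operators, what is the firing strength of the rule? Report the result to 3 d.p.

firing strength: near=0.49, empty=0.89; AND[a·b] → w = 0.4361

0.436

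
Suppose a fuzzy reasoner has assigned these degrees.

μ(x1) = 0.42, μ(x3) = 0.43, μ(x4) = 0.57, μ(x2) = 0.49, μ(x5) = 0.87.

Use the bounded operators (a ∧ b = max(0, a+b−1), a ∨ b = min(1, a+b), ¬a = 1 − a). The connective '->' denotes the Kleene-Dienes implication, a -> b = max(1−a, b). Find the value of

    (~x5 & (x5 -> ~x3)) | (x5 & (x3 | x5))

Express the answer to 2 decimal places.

~x5 = 1 − 0.87 = 0.13
~x3 = 1 − 0.43 = 0.57
x5 -> ~x3  [Kleene-Dienes: max(1−a, b)] with a=0.87, b=0.57 → 0.57
~x5 & (x5 -> ~x3) = max(0, a+b−1) on (0.13, 0.57) = 0.00
x3 | x5 = min(1, a+b) on (0.43, 0.87) = 1.00
x5 & (x3 | x5) = max(0, a+b−1) on (0.87, 1.00) = 0.87
(~x5 & (x5 -> ~x3)) | (x5 & (x3 | x5)) = min(1, a+b) on (0.00, 0.87) = 0.87

0.87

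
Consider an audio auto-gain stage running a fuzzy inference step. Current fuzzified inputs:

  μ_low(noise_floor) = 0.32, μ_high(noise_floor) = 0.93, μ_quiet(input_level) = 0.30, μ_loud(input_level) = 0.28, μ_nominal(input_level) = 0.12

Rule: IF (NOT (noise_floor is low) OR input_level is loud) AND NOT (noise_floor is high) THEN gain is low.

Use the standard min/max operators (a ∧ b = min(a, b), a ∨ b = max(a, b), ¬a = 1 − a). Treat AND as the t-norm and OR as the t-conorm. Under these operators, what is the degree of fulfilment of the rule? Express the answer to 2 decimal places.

0.07

firing strength: (¬low=1−0.32=0.68 OR loud=0.28) = 0.68; AND[min(a, b)] with ¬high=1−0.93=0.07 → w = 0.07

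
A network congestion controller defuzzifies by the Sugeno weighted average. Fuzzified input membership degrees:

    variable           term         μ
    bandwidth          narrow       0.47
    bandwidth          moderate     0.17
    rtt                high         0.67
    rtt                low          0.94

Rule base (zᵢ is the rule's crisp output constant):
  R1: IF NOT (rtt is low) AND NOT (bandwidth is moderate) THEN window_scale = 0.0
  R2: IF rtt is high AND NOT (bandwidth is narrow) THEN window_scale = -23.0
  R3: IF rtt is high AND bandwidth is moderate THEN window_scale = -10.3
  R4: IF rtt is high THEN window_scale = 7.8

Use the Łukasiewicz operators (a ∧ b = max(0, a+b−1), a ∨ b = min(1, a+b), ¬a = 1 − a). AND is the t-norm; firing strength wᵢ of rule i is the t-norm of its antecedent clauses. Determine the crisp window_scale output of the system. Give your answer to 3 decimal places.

0.720

R1 (z=0.0): ¬low=1−0.94=0.06, ¬moderate=1−0.17=0.83; AND[max(0, a+b−1)] → w = 0.00
R2 (z=-23.0): high=0.67, ¬narrow=1−0.47=0.53; AND[max(0, a+b−1)] → w = 0.20
R3 (z=-10.3): high=0.67, moderate=0.17; AND[max(0, a+b−1)] → w = 0.00
R4 (z=7.8): high=0.67 → w = 0.67
Weighted average = (0.00·0.0 + 0.20·-23.0 + 0.00·-10.3 + 0.67·7.8) / (0.00 + 0.20 + 0.00 + 0.67)
  = 0.6260 / 0.8700 = 0.720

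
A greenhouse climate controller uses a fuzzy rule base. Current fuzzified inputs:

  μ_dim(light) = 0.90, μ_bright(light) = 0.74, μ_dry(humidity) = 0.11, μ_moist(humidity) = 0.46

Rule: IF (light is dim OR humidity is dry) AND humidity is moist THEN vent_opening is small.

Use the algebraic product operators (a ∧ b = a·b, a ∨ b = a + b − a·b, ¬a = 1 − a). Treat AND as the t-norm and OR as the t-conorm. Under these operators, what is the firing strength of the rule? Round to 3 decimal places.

firing strength: (dim=0.90 OR dry=0.11) = 0.9110; AND[a·b] with moist=0.46 → w = 0.4191

0.419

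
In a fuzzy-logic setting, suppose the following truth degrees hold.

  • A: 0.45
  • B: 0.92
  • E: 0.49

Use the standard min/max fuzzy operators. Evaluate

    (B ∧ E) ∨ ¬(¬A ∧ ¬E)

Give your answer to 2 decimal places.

B ∧ E = min(a, b) on (0.92, 0.49) = 0.49
¬A = 1 − 0.45 = 0.55
¬E = 1 − 0.49 = 0.51
¬A ∧ ¬E = min(a, b) on (0.55, 0.51) = 0.51
¬(¬A ∧ ¬E) = 1 − 0.51 = 0.49
(B ∧ E) ∨ ¬(¬A ∧ ¬E) = max(a, b) on (0.49, 0.49) = 0.49

0.49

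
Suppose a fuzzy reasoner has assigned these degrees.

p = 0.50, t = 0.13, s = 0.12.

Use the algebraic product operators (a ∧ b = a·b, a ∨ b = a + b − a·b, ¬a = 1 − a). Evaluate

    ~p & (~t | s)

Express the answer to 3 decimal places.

0.443

~p = 1 − 0.5000 = 0.5000
~t = 1 − 0.1300 = 0.8700
~t | s = a + b − a·b on (0.8700, 0.1200) = 0.8856
~p & (~t | s) = a·b on (0.5000, 0.8856) = 0.4428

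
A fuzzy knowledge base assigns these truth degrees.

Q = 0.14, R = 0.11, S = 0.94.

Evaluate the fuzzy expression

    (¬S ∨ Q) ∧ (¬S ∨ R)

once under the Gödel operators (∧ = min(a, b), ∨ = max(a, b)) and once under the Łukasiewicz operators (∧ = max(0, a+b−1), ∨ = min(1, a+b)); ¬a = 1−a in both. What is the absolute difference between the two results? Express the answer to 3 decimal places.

Under Gödel:
  ¬S = 1 − 0.94 = 0.06
  ¬S ∨ Q = max(a, b) on (0.06, 0.14) = 0.14
  ¬S = 1 − 0.94 = 0.06
  ¬S ∨ R = max(a, b) on (0.06, 0.11) = 0.11
  (¬S ∨ Q) ∧ (¬S ∨ R) = min(a, b) on (0.14, 0.11) = 0.11
  → value = 0.1100
Under Łukasiewicz:
  ¬S = 1 − 0.94 = 0.06
  ¬S ∨ Q = min(1, a+b) on (0.06, 0.14) = 0.20
  ¬S = 1 − 0.94 = 0.06
  ¬S ∨ R = min(1, a+b) on (0.06, 0.11) = 0.17
  (¬S ∨ Q) ∧ (¬S ∨ R) = max(0, a+b−1) on (0.20, 0.17) = 0.00
  → value = 0.0000
|0.1100 − 0.0000| = 0.110

0.110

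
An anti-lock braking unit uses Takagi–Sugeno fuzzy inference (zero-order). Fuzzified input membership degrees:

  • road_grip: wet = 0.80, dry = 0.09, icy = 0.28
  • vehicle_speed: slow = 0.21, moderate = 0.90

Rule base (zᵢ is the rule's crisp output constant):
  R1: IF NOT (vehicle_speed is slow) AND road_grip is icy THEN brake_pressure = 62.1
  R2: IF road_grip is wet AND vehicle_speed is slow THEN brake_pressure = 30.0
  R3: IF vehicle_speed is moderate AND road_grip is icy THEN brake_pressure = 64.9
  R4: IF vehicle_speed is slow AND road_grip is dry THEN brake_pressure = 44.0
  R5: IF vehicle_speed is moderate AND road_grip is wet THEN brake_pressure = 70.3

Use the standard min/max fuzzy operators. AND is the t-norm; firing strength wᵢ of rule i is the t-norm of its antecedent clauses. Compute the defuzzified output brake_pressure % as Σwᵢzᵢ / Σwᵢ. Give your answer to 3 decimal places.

61.482

R1 (z=62.1): ¬slow=1−0.21=0.79, icy=0.28; AND[min(a, b)] → w = 0.28
R2 (z=30.0): wet=0.80, slow=0.21; AND[min(a, b)] → w = 0.21
R3 (z=64.9): moderate=0.90, icy=0.28; AND[min(a, b)] → w = 0.28
R4 (z=44.0): slow=0.21, dry=0.09; AND[min(a, b)] → w = 0.09
R5 (z=70.3): moderate=0.90, wet=0.80; AND[min(a, b)] → w = 0.80
Weighted average = (0.28·62.1 + 0.21·30.0 + 0.28·64.9 + 0.09·44.0 + 0.80·70.3) / (0.28 + 0.21 + 0.28 + 0.09 + 0.80)
  = 102.0600 / 1.6600 = 61.482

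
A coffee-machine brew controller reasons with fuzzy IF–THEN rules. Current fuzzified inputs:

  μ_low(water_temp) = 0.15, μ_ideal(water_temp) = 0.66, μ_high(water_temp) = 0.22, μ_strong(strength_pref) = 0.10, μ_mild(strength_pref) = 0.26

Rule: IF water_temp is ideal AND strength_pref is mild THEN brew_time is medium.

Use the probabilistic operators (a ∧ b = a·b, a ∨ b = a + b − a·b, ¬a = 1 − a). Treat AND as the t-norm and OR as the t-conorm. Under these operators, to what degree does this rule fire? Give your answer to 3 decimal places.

0.172

firing strength: ideal=0.66, mild=0.26; AND[a·b] → w = 0.1716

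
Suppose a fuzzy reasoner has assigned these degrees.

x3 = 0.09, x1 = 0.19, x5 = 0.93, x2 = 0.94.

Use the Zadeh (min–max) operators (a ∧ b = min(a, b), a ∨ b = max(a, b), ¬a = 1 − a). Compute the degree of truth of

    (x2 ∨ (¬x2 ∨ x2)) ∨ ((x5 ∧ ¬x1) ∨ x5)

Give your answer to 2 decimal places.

0.94

¬x2 = 1 − 0.94 = 0.06
¬x2 ∨ x2 = max(a, b) on (0.06, 0.94) = 0.94
x2 ∨ (¬x2 ∨ x2) = max(a, b) on (0.94, 0.94) = 0.94
¬x1 = 1 − 0.19 = 0.81
x5 ∧ ¬x1 = min(a, b) on (0.93, 0.81) = 0.81
(x5 ∧ ¬x1) ∨ x5 = max(a, b) on (0.81, 0.93) = 0.93
(x2 ∨ (¬x2 ∨ x2)) ∨ ((x5 ∧ ¬x1) ∨ x5) = max(a, b) on (0.94, 0.93) = 0.94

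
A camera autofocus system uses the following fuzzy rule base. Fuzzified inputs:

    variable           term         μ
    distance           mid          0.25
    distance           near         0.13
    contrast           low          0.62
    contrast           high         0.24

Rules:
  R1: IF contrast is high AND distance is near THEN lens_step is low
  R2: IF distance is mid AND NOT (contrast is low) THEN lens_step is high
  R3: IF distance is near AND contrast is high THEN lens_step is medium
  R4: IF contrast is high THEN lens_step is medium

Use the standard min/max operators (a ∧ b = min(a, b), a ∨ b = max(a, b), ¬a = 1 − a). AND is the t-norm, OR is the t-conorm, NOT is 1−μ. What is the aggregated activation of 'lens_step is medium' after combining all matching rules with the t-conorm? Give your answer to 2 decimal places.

R1: high=0.24, near=0.13; AND[min(a, b)] → w = 0.13
R2: mid=0.25, ¬low=1−0.62=0.38; AND[min(a, b)] → w = 0.25
R3: near=0.13, high=0.24; AND[min(a, b)] → w = 0.13
R4: high=0.24 → w = 0.24
Rules with consequent 'medium': {R3, R4} → strengths 0.13, 0.24
Aggregate via t-conorm [max(a, b)]: 0.24

0.24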